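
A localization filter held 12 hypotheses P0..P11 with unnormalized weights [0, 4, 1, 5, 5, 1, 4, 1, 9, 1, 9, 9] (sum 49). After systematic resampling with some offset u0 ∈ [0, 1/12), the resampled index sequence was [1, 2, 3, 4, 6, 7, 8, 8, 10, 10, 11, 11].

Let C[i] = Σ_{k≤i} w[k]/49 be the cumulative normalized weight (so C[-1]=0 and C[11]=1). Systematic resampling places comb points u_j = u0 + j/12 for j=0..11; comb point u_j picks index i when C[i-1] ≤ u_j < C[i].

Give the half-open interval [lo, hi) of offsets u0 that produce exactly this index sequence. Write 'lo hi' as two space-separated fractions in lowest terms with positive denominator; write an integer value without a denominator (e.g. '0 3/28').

C = [0, 4/49, 5/49, 10/49, 15/49, 16/49, 20/49, 3/7, 30/49, 31/49, 40/49, 1]
j=0 picked index 1: u0 ∈ [0, 4/49)
j=1 picked index 2: u0 ∈ [-1/588, 11/588)
j=2 picked index 3: u0 ∈ [-19/294, 11/294)
j=3 picked index 4: u0 ∈ [-9/196, 11/196)
j=4 picked index 6: u0 ∈ [-1/147, 11/147)
j=5 picked index 7: u0 ∈ [-5/588, 1/84)
j=6 picked index 8: u0 ∈ [-1/14, 11/98)
j=7 picked index 8: u0 ∈ [-13/84, 17/588)
j=8 picked index 10: u0 ∈ [-5/147, 22/147)
j=9 picked index 10: u0 ∈ [-23/196, 13/196)
j=10 picked index 11: u0 ∈ [-5/294, 1/6)
j=11 picked index 11: u0 ∈ [-59/588, 1/12)
intersection: [0, 1/84)

0 1/84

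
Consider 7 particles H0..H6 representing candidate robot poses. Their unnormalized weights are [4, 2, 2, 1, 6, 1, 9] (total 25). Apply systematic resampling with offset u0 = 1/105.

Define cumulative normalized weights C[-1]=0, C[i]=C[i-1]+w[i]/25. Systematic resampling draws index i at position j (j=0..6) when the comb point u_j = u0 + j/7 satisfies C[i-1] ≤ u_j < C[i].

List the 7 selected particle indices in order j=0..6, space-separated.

0 0 2 4 4 6 6

C = [4/25, 6/25, 8/25, 9/25, 3/5, 16/25, 1]
j=0: u_0=1/105 ∈ [0, 4/25) → index 0
j=1: u_1=16/105 ∈ [0, 4/25) → index 0
j=2: u_2=31/105 ∈ [6/25, 8/25) → index 2
j=3: u_3=46/105 ∈ [9/25, 3/5) → index 4
j=4: u_4=61/105 ∈ [9/25, 3/5) → index 4
j=5: u_5=76/105 ∈ [16/25, 1) → index 6
j=6: u_6=13/15 ∈ [16/25, 1) → index 6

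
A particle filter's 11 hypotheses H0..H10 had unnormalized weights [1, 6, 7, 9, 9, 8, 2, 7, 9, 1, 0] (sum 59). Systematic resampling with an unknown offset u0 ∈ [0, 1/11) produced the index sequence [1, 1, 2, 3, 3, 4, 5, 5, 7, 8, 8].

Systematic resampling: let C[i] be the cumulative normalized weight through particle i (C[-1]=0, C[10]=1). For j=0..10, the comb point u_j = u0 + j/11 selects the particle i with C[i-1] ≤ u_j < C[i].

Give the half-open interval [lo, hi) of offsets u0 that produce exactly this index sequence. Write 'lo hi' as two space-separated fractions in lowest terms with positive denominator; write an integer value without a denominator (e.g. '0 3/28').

1/59 17/649

C = [1/59, 7/59, 14/59, 23/59, 32/59, 40/59, 42/59, 49/59, 58/59, 1, 1]
j=0 picked index 1: u0 ∈ [1/59, 7/59)
j=1 picked index 1: u0 ∈ [-48/649, 18/649)
j=2 picked index 2: u0 ∈ [-41/649, 36/649)
j=3 picked index 3: u0 ∈ [-23/649, 76/649)
j=4 picked index 3: u0 ∈ [-82/649, 17/649)
j=5 picked index 4: u0 ∈ [-42/649, 57/649)
j=6 picked index 5: u0 ∈ [-2/649, 86/649)
j=7 picked index 5: u0 ∈ [-61/649, 27/649)
j=8 picked index 7: u0 ∈ [-10/649, 67/649)
j=9 picked index 8: u0 ∈ [8/649, 107/649)
j=10 picked index 8: u0 ∈ [-51/649, 48/649)
intersection: [1/59, 17/649)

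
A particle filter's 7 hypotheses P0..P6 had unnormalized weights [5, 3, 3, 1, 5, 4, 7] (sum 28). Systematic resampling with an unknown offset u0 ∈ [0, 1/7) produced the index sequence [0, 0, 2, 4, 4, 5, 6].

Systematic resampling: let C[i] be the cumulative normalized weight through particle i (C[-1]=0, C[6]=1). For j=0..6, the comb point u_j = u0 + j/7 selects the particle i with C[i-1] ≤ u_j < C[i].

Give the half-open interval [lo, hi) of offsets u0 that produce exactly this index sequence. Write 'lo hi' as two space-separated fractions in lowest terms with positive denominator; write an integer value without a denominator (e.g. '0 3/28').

0 1/28

C = [5/28, 2/7, 11/28, 3/7, 17/28, 3/4, 1]
j=0 picked index 0: u0 ∈ [0, 5/28)
j=1 picked index 0: u0 ∈ [-1/7, 1/28)
j=2 picked index 2: u0 ∈ [0, 3/28)
j=3 picked index 4: u0 ∈ [0, 5/28)
j=4 picked index 4: u0 ∈ [-1/7, 1/28)
j=5 picked index 5: u0 ∈ [-3/28, 1/28)
j=6 picked index 6: u0 ∈ [-3/28, 1/7)
intersection: [0, 1/28)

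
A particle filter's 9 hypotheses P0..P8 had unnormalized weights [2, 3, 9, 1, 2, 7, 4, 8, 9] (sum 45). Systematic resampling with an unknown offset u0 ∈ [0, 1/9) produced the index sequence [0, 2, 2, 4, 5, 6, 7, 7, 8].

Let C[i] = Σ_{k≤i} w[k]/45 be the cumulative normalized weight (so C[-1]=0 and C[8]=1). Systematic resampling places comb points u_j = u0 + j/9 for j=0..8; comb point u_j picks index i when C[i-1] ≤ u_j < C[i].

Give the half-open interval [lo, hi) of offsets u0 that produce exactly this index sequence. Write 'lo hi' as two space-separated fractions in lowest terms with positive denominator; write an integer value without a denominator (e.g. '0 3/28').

0 1/45

C = [2/45, 1/9, 14/45, 1/3, 17/45, 8/15, 28/45, 4/5, 1]
j=0 picked index 0: u0 ∈ [0, 2/45)
j=1 picked index 2: u0 ∈ [0, 1/5)
j=2 picked index 2: u0 ∈ [-1/9, 4/45)
j=3 picked index 4: u0 ∈ [0, 2/45)
j=4 picked index 5: u0 ∈ [-1/15, 4/45)
j=5 picked index 6: u0 ∈ [-1/45, 1/15)
j=6 picked index 7: u0 ∈ [-2/45, 2/15)
j=7 picked index 7: u0 ∈ [-7/45, 1/45)
j=8 picked index 8: u0 ∈ [-4/45, 1/9)
intersection: [0, 1/45)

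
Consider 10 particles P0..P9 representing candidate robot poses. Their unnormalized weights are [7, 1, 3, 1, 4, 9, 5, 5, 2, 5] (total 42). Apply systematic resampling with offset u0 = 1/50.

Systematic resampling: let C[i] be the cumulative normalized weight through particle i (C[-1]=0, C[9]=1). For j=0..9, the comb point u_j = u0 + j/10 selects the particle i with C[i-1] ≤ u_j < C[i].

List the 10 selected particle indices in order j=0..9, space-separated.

0 0 2 4 5 5 6 7 7 9

C = [1/6, 4/21, 11/42, 2/7, 8/21, 25/42, 5/7, 5/6, 37/42, 1]
j=0: u_0=1/50 ∈ [0, 1/6) → index 0
j=1: u_1=3/25 ∈ [0, 1/6) → index 0
j=2: u_2=11/50 ∈ [4/21, 11/42) → index 2
j=3: u_3=8/25 ∈ [2/7, 8/21) → index 4
j=4: u_4=21/50 ∈ [8/21, 25/42) → index 5
j=5: u_5=13/25 ∈ [8/21, 25/42) → index 5
j=6: u_6=31/50 ∈ [25/42, 5/7) → index 6
j=7: u_7=18/25 ∈ [5/7, 5/6) → index 7
j=8: u_8=41/50 ∈ [5/7, 5/6) → index 7
j=9: u_9=23/25 ∈ [37/42, 1) → index 9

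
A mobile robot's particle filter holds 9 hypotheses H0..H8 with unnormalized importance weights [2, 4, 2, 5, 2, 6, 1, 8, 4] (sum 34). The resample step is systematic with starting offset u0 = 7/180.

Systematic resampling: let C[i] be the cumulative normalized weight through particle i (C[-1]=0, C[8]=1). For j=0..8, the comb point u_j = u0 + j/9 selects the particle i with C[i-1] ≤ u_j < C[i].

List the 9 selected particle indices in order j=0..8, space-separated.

C = [1/17, 3/17, 4/17, 13/34, 15/34, 21/34, 11/17, 15/17, 1]
j=0: u_0=7/180 ∈ [0, 1/17) → index 0
j=1: u_1=3/20 ∈ [1/17, 3/17) → index 1
j=2: u_2=47/180 ∈ [4/17, 13/34) → index 3
j=3: u_3=67/180 ∈ [4/17, 13/34) → index 3
j=4: u_4=29/60 ∈ [15/34, 21/34) → index 5
j=5: u_5=107/180 ∈ [15/34, 21/34) → index 5
j=6: u_6=127/180 ∈ [11/17, 15/17) → index 7
j=7: u_7=49/60 ∈ [11/17, 15/17) → index 7
j=8: u_8=167/180 ∈ [15/17, 1) → index 8

0 1 3 3 5 5 7 7 8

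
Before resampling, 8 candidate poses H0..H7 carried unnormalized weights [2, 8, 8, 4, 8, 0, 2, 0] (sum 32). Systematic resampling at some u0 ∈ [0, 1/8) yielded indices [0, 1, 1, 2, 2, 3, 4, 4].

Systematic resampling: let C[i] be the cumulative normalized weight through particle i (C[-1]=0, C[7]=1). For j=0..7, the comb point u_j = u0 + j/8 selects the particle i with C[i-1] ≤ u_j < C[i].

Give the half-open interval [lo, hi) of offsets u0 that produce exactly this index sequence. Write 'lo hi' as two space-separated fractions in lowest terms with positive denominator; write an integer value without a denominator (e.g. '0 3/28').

0 1/16

C = [1/16, 5/16, 9/16, 11/16, 15/16, 15/16, 1, 1]
j=0 picked index 0: u0 ∈ [0, 1/16)
j=1 picked index 1: u0 ∈ [-1/16, 3/16)
j=2 picked index 1: u0 ∈ [-3/16, 1/16)
j=3 picked index 2: u0 ∈ [-1/16, 3/16)
j=4 picked index 2: u0 ∈ [-3/16, 1/16)
j=5 picked index 3: u0 ∈ [-1/16, 1/16)
j=6 picked index 4: u0 ∈ [-1/16, 3/16)
j=7 picked index 4: u0 ∈ [-3/16, 1/16)
intersection: [0, 1/16)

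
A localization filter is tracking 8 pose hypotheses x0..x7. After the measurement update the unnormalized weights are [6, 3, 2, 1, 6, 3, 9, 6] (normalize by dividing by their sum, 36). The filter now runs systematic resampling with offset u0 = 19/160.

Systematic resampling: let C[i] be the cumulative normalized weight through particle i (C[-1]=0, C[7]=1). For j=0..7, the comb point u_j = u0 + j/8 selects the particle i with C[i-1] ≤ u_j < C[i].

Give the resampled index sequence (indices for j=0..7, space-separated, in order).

C = [1/6, 1/4, 11/36, 1/3, 1/2, 7/12, 5/6, 1]
j=0: u_0=19/160 ∈ [0, 1/6) → index 0
j=1: u_1=39/160 ∈ [1/6, 1/4) → index 1
j=2: u_2=59/160 ∈ [1/3, 1/2) → index 4
j=3: u_3=79/160 ∈ [1/3, 1/2) → index 4
j=4: u_4=99/160 ∈ [7/12, 5/6) → index 6
j=5: u_5=119/160 ∈ [7/12, 5/6) → index 6
j=6: u_6=139/160 ∈ [5/6, 1) → index 7
j=7: u_7=159/160 ∈ [5/6, 1) → index 7

0 1 4 4 6 6 7 7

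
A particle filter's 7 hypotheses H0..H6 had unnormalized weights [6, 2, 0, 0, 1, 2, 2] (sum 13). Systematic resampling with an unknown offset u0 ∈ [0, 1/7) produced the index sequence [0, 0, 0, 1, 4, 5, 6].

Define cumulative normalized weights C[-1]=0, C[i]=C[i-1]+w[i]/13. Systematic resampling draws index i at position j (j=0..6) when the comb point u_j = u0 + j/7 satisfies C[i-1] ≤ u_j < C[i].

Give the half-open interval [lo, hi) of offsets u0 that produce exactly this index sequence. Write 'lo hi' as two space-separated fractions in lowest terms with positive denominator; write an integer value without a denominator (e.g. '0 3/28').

C = [6/13, 8/13, 8/13, 8/13, 9/13, 11/13, 1]
j=0 picked index 0: u0 ∈ [0, 6/13)
j=1 picked index 0: u0 ∈ [-1/7, 29/91)
j=2 picked index 0: u0 ∈ [-2/7, 16/91)
j=3 picked index 1: u0 ∈ [3/91, 17/91)
j=4 picked index 4: u0 ∈ [4/91, 11/91)
j=5 picked index 5: u0 ∈ [-2/91, 12/91)
j=6 picked index 6: u0 ∈ [-1/91, 1/7)
intersection: [4/91, 11/91)

4/91 11/91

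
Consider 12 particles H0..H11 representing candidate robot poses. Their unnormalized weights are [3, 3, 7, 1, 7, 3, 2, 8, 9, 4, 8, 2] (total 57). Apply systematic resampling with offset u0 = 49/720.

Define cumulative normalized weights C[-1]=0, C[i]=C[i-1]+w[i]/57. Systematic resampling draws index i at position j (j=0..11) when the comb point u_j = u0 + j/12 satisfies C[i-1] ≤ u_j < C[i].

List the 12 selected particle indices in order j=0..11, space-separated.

C = [1/19, 2/19, 13/57, 14/57, 7/19, 8/19, 26/57, 34/57, 43/57, 47/57, 55/57, 1]
j=0: u_0=49/720 ∈ [1/19, 2/19) → index 1
j=1: u_1=109/720 ∈ [2/19, 13/57) → index 2
j=2: u_2=169/720 ∈ [13/57, 14/57) → index 3
j=3: u_3=229/720 ∈ [14/57, 7/19) → index 4
j=4: u_4=289/720 ∈ [7/19, 8/19) → index 5
j=5: u_5=349/720 ∈ [26/57, 34/57) → index 7
j=6: u_6=409/720 ∈ [26/57, 34/57) → index 7
j=7: u_7=469/720 ∈ [34/57, 43/57) → index 8
j=8: u_8=529/720 ∈ [34/57, 43/57) → index 8
j=9: u_9=589/720 ∈ [43/57, 47/57) → index 9
j=10: u_10=649/720 ∈ [47/57, 55/57) → index 10
j=11: u_11=709/720 ∈ [55/57, 1) → index 11

1 2 3 4 5 7 7 8 8 9 10 11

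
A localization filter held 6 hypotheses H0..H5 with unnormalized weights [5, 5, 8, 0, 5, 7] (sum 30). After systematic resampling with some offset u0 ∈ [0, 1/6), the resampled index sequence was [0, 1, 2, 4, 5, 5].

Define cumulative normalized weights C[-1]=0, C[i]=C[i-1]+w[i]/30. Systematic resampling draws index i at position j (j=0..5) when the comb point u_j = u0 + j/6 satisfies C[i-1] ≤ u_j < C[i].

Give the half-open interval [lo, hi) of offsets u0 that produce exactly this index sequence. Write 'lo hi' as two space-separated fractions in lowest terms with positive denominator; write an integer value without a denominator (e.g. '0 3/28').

1/10 1/6

C = [1/6, 1/3, 3/5, 3/5, 23/30, 1]
j=0 picked index 0: u0 ∈ [0, 1/6)
j=1 picked index 1: u0 ∈ [0, 1/6)
j=2 picked index 2: u0 ∈ [0, 4/15)
j=3 picked index 4: u0 ∈ [1/10, 4/15)
j=4 picked index 5: u0 ∈ [1/10, 1/3)
j=5 picked index 5: u0 ∈ [-1/15, 1/6)
intersection: [1/10, 1/6)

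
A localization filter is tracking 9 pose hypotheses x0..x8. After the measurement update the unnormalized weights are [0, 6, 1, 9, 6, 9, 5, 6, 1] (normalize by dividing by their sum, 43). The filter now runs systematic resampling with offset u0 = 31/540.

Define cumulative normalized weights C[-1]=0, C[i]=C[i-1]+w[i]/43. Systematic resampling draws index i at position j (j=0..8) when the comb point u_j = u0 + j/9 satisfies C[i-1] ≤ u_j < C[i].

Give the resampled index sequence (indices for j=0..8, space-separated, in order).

C = [0, 6/43, 7/43, 16/43, 22/43, 31/43, 36/43, 42/43, 1]
j=0: u_0=31/540 ∈ [0, 6/43) → index 1
j=1: u_1=91/540 ∈ [7/43, 16/43) → index 3
j=2: u_2=151/540 ∈ [7/43, 16/43) → index 3
j=3: u_3=211/540 ∈ [16/43, 22/43) → index 4
j=4: u_4=271/540 ∈ [16/43, 22/43) → index 4
j=5: u_5=331/540 ∈ [22/43, 31/43) → index 5
j=6: u_6=391/540 ∈ [31/43, 36/43) → index 6
j=7: u_7=451/540 ∈ [31/43, 36/43) → index 6
j=8: u_8=511/540 ∈ [36/43, 42/43) → index 7

1 3 3 4 4 5 6 6 7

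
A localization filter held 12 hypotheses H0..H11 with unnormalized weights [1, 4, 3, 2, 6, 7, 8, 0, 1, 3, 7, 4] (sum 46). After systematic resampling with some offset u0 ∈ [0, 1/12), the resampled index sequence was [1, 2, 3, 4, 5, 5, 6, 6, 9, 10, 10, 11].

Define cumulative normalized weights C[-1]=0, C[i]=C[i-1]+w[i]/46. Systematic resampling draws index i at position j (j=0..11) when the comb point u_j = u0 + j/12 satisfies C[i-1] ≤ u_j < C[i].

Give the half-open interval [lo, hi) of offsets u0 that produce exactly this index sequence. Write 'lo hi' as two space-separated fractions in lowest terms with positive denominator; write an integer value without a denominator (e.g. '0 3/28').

C = [1/46, 5/46, 4/23, 5/23, 8/23, 1/2, 31/46, 31/46, 16/23, 35/46, 21/23, 1]
j=0 picked index 1: u0 ∈ [1/46, 5/46)
j=1 picked index 2: u0 ∈ [7/276, 25/276)
j=2 picked index 3: u0 ∈ [1/138, 7/138)
j=3 picked index 4: u0 ∈ [-3/92, 9/92)
j=4 picked index 5: u0 ∈ [1/69, 1/6)
j=5 picked index 5: u0 ∈ [-19/276, 1/12)
j=6 picked index 6: u0 ∈ [0, 4/23)
j=7 picked index 6: u0 ∈ [-1/12, 25/276)
j=8 picked index 9: u0 ∈ [2/69, 13/138)
j=9 picked index 10: u0 ∈ [1/92, 15/92)
j=10 picked index 10: u0 ∈ [-5/69, 11/138)
j=11 picked index 11: u0 ∈ [-1/276, 1/12)
intersection: [2/69, 7/138)

2/69 7/138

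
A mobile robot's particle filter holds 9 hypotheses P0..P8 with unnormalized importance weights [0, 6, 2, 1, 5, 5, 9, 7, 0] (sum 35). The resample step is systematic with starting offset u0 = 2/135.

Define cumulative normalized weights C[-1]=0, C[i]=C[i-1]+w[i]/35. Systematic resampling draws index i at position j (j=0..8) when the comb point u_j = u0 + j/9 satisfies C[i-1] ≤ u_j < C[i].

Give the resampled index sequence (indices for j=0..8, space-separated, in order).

C = [0, 6/35, 8/35, 9/35, 2/5, 19/35, 4/5, 1, 1]
j=0: u_0=2/135 ∈ [0, 6/35) → index 1
j=1: u_1=17/135 ∈ [0, 6/35) → index 1
j=2: u_2=32/135 ∈ [8/35, 9/35) → index 3
j=3: u_3=47/135 ∈ [9/35, 2/5) → index 4
j=4: u_4=62/135 ∈ [2/5, 19/35) → index 5
j=5: u_5=77/135 ∈ [19/35, 4/5) → index 6
j=6: u_6=92/135 ∈ [19/35, 4/5) → index 6
j=7: u_7=107/135 ∈ [19/35, 4/5) → index 6
j=8: u_8=122/135 ∈ [4/5, 1) → index 7

1 1 3 4 5 6 6 6 7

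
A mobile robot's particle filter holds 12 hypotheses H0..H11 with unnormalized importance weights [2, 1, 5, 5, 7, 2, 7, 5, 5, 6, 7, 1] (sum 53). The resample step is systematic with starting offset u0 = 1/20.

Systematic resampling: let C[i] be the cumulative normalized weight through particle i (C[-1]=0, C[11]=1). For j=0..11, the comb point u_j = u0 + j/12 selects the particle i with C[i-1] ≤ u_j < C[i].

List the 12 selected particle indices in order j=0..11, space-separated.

1 2 3 4 5 6 7 7 8 9 10 10

C = [2/53, 3/53, 8/53, 13/53, 20/53, 22/53, 29/53, 34/53, 39/53, 45/53, 52/53, 1]
j=0: u_0=1/20 ∈ [2/53, 3/53) → index 1
j=1: u_1=2/15 ∈ [3/53, 8/53) → index 2
j=2: u_2=13/60 ∈ [8/53, 13/53) → index 3
j=3: u_3=3/10 ∈ [13/53, 20/53) → index 4
j=4: u_4=23/60 ∈ [20/53, 22/53) → index 5
j=5: u_5=7/15 ∈ [22/53, 29/53) → index 6
j=6: u_6=11/20 ∈ [29/53, 34/53) → index 7
j=7: u_7=19/30 ∈ [29/53, 34/53) → index 7
j=8: u_8=43/60 ∈ [34/53, 39/53) → index 8
j=9: u_9=4/5 ∈ [39/53, 45/53) → index 9
j=10: u_10=53/60 ∈ [45/53, 52/53) → index 10
j=11: u_11=29/30 ∈ [45/53, 52/53) → index 10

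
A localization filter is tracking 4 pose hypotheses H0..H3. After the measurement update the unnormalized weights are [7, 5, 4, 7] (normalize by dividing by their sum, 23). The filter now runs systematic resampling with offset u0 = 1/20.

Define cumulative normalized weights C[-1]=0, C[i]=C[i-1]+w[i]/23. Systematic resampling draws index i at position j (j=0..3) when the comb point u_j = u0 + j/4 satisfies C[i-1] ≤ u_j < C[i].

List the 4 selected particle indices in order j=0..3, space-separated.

C = [7/23, 12/23, 16/23, 1]
j=0: u_0=1/20 ∈ [0, 7/23) → index 0
j=1: u_1=3/10 ∈ [0, 7/23) → index 0
j=2: u_2=11/20 ∈ [12/23, 16/23) → index 2
j=3: u_3=4/5 ∈ [16/23, 1) → index 3

0 0 2 3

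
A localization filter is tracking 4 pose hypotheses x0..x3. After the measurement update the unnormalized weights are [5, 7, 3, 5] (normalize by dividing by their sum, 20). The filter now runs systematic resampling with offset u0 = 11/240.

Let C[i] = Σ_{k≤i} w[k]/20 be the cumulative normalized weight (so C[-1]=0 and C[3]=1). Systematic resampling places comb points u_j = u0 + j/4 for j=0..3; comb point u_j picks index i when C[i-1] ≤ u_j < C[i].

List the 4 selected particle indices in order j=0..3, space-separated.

0 1 1 3

C = [1/4, 3/5, 3/4, 1]
j=0: u_0=11/240 ∈ [0, 1/4) → index 0
j=1: u_1=71/240 ∈ [1/4, 3/5) → index 1
j=2: u_2=131/240 ∈ [1/4, 3/5) → index 1
j=3: u_3=191/240 ∈ [3/4, 1) → index 3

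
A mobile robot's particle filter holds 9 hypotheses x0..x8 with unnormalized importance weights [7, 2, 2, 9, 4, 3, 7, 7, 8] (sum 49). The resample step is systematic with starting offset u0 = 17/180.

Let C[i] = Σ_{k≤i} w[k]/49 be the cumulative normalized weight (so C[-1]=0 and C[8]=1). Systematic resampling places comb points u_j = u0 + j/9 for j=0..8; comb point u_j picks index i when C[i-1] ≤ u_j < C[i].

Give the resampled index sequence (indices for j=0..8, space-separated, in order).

0 2 3 4 5 6 7 8 8

C = [1/7, 9/49, 11/49, 20/49, 24/49, 27/49, 34/49, 41/49, 1]
j=0: u_0=17/180 ∈ [0, 1/7) → index 0
j=1: u_1=37/180 ∈ [9/49, 11/49) → index 2
j=2: u_2=19/60 ∈ [11/49, 20/49) → index 3
j=3: u_3=77/180 ∈ [20/49, 24/49) → index 4
j=4: u_4=97/180 ∈ [24/49, 27/49) → index 5
j=5: u_5=13/20 ∈ [27/49, 34/49) → index 6
j=6: u_6=137/180 ∈ [34/49, 41/49) → index 7
j=7: u_7=157/180 ∈ [41/49, 1) → index 8
j=8: u_8=59/60 ∈ [41/49, 1) → index 8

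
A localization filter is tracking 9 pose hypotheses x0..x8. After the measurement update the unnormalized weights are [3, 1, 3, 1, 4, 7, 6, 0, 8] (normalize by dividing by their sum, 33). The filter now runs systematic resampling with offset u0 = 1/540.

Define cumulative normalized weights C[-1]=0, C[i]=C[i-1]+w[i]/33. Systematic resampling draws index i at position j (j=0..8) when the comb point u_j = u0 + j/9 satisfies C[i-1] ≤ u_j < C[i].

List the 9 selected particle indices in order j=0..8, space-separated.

C = [1/11, 4/33, 7/33, 8/33, 4/11, 19/33, 25/33, 25/33, 1]
j=0: u_0=1/540 ∈ [0, 1/11) → index 0
j=1: u_1=61/540 ∈ [1/11, 4/33) → index 1
j=2: u_2=121/540 ∈ [7/33, 8/33) → index 3
j=3: u_3=181/540 ∈ [8/33, 4/11) → index 4
j=4: u_4=241/540 ∈ [4/11, 19/33) → index 5
j=5: u_5=301/540 ∈ [4/11, 19/33) → index 5
j=6: u_6=361/540 ∈ [19/33, 25/33) → index 6
j=7: u_7=421/540 ∈ [25/33, 1) → index 8
j=8: u_8=481/540 ∈ [25/33, 1) → index 8

0 1 3 4 5 5 6 8 8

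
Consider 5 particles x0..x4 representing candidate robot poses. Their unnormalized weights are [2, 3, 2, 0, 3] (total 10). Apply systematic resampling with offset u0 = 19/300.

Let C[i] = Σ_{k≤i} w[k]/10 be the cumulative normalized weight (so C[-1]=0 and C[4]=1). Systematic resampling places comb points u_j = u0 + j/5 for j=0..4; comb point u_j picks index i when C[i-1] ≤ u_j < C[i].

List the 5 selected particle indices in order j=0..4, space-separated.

0 1 1 2 4

C = [1/5, 1/2, 7/10, 7/10, 1]
j=0: u_0=19/300 ∈ [0, 1/5) → index 0
j=1: u_1=79/300 ∈ [1/5, 1/2) → index 1
j=2: u_2=139/300 ∈ [1/5, 1/2) → index 1
j=3: u_3=199/300 ∈ [1/2, 7/10) → index 2
j=4: u_4=259/300 ∈ [7/10, 1) → index 4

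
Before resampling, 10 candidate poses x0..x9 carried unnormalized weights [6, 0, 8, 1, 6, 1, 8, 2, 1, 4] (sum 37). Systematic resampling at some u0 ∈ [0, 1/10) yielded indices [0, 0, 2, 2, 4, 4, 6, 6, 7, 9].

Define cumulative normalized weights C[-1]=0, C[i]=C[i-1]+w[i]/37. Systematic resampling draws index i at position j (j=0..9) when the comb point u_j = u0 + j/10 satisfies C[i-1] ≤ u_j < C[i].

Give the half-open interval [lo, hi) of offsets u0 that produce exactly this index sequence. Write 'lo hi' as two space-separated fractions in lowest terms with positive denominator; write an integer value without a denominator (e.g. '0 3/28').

2/185 23/370

C = [6/37, 6/37, 14/37, 15/37, 21/37, 22/37, 30/37, 32/37, 33/37, 1]
j=0 picked index 0: u0 ∈ [0, 6/37)
j=1 picked index 0: u0 ∈ [-1/10, 23/370)
j=2 picked index 2: u0 ∈ [-7/185, 33/185)
j=3 picked index 2: u0 ∈ [-51/370, 29/370)
j=4 picked index 4: u0 ∈ [1/185, 31/185)
j=5 picked index 4: u0 ∈ [-7/74, 5/74)
j=6 picked index 6: u0 ∈ [-1/185, 39/185)
j=7 picked index 6: u0 ∈ [-39/370, 41/370)
j=8 picked index 7: u0 ∈ [2/185, 12/185)
j=9 picked index 9: u0 ∈ [-3/370, 1/10)
intersection: [2/185, 23/370)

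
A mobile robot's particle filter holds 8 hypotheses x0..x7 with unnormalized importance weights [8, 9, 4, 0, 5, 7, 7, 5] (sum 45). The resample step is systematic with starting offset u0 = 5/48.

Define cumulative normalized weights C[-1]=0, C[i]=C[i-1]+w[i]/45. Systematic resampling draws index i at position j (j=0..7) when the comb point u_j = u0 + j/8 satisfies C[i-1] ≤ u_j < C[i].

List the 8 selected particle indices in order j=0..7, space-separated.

C = [8/45, 17/45, 7/15, 7/15, 26/45, 11/15, 8/9, 1]
j=0: u_0=5/48 ∈ [0, 8/45) → index 0
j=1: u_1=11/48 ∈ [8/45, 17/45) → index 1
j=2: u_2=17/48 ∈ [8/45, 17/45) → index 1
j=3: u_3=23/48 ∈ [7/15, 26/45) → index 4
j=4: u_4=29/48 ∈ [26/45, 11/15) → index 5
j=5: u_5=35/48 ∈ [26/45, 11/15) → index 5
j=6: u_6=41/48 ∈ [11/15, 8/9) → index 6
j=7: u_7=47/48 ∈ [8/9, 1) → index 7

0 1 1 4 5 5 6 7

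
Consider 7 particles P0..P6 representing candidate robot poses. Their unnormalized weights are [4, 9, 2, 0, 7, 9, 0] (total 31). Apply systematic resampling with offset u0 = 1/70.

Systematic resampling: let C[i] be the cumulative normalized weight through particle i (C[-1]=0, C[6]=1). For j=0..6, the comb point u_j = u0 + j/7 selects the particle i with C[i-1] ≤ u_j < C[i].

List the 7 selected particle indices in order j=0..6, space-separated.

0 1 1 2 4 5 5

C = [4/31, 13/31, 15/31, 15/31, 22/31, 1, 1]
j=0: u_0=1/70 ∈ [0, 4/31) → index 0
j=1: u_1=11/70 ∈ [4/31, 13/31) → index 1
j=2: u_2=3/10 ∈ [4/31, 13/31) → index 1
j=3: u_3=31/70 ∈ [13/31, 15/31) → index 2
j=4: u_4=41/70 ∈ [15/31, 22/31) → index 4
j=5: u_5=51/70 ∈ [22/31, 1) → index 5
j=6: u_6=61/70 ∈ [22/31, 1) → index 5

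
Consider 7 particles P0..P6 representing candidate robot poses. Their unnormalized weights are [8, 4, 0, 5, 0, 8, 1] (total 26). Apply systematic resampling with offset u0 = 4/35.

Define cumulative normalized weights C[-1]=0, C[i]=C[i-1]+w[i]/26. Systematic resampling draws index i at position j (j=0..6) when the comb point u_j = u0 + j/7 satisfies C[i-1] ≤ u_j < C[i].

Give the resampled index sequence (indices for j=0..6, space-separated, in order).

0 0 1 3 5 5 6

C = [4/13, 6/13, 6/13, 17/26, 17/26, 25/26, 1]
j=0: u_0=4/35 ∈ [0, 4/13) → index 0
j=1: u_1=9/35 ∈ [0, 4/13) → index 0
j=2: u_2=2/5 ∈ [4/13, 6/13) → index 1
j=3: u_3=19/35 ∈ [6/13, 17/26) → index 3
j=4: u_4=24/35 ∈ [17/26, 25/26) → index 5
j=5: u_5=29/35 ∈ [17/26, 25/26) → index 5
j=6: u_6=34/35 ∈ [25/26, 1) → index 6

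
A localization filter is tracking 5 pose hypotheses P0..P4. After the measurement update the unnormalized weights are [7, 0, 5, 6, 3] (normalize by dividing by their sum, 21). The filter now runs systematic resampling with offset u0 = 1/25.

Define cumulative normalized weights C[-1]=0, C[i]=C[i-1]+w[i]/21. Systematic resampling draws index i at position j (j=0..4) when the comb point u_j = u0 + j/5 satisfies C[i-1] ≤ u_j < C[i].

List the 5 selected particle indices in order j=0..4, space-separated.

0 0 2 3 3

C = [1/3, 1/3, 4/7, 6/7, 1]
j=0: u_0=1/25 ∈ [0, 1/3) → index 0
j=1: u_1=6/25 ∈ [0, 1/3) → index 0
j=2: u_2=11/25 ∈ [1/3, 4/7) → index 2
j=3: u_3=16/25 ∈ [4/7, 6/7) → index 3
j=4: u_4=21/25 ∈ [4/7, 6/7) → index 3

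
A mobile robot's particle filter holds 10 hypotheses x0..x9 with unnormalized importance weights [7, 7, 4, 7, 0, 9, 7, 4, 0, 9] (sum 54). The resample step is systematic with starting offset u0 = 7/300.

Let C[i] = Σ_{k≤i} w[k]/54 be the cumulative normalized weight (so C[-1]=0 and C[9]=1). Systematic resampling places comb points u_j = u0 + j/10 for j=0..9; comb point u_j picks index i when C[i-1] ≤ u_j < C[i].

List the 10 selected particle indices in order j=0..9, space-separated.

0 0 1 2 3 5 5 6 7 9

C = [7/54, 7/27, 1/3, 25/54, 25/54, 17/27, 41/54, 5/6, 5/6, 1]
j=0: u_0=7/300 ∈ [0, 7/54) → index 0
j=1: u_1=37/300 ∈ [0, 7/54) → index 0
j=2: u_2=67/300 ∈ [7/54, 7/27) → index 1
j=3: u_3=97/300 ∈ [7/27, 1/3) → index 2
j=4: u_4=127/300 ∈ [1/3, 25/54) → index 3
j=5: u_5=157/300 ∈ [25/54, 17/27) → index 5
j=6: u_6=187/300 ∈ [25/54, 17/27) → index 5
j=7: u_7=217/300 ∈ [17/27, 41/54) → index 6
j=8: u_8=247/300 ∈ [41/54, 5/6) → index 7
j=9: u_9=277/300 ∈ [5/6, 1) → index 9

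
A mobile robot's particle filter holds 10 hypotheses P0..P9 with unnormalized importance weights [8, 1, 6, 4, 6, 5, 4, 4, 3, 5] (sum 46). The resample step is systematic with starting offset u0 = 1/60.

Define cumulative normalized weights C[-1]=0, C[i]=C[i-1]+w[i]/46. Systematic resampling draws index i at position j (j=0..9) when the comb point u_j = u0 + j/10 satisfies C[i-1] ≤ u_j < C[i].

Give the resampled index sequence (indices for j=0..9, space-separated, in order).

C = [4/23, 9/46, 15/46, 19/46, 25/46, 15/23, 17/23, 19/23, 41/46, 1]
j=0: u_0=1/60 ∈ [0, 4/23) → index 0
j=1: u_1=7/60 ∈ [0, 4/23) → index 0
j=2: u_2=13/60 ∈ [9/46, 15/46) → index 2
j=3: u_3=19/60 ∈ [9/46, 15/46) → index 2
j=4: u_4=5/12 ∈ [19/46, 25/46) → index 4
j=5: u_5=31/60 ∈ [19/46, 25/46) → index 4
j=6: u_6=37/60 ∈ [25/46, 15/23) → index 5
j=7: u_7=43/60 ∈ [15/23, 17/23) → index 6
j=8: u_8=49/60 ∈ [17/23, 19/23) → index 7
j=9: u_9=11/12 ∈ [41/46, 1) → index 9

0 0 2 2 4 4 5 6 7 9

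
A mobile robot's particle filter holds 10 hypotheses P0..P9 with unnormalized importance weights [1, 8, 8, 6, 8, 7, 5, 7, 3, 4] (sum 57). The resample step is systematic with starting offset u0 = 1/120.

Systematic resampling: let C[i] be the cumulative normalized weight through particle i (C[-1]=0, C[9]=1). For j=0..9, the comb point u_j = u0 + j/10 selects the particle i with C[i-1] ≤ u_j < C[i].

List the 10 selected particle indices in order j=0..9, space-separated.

0 1 2 3 4 4 5 6 7 8

C = [1/57, 3/19, 17/57, 23/57, 31/57, 2/3, 43/57, 50/57, 53/57, 1]
j=0: u_0=1/120 ∈ [0, 1/57) → index 0
j=1: u_1=13/120 ∈ [1/57, 3/19) → index 1
j=2: u_2=5/24 ∈ [3/19, 17/57) → index 2
j=3: u_3=37/120 ∈ [17/57, 23/57) → index 3
j=4: u_4=49/120 ∈ [23/57, 31/57) → index 4
j=5: u_5=61/120 ∈ [23/57, 31/57) → index 4
j=6: u_6=73/120 ∈ [31/57, 2/3) → index 5
j=7: u_7=17/24 ∈ [2/3, 43/57) → index 6
j=8: u_8=97/120 ∈ [43/57, 50/57) → index 7
j=9: u_9=109/120 ∈ [50/57, 53/57) → index 8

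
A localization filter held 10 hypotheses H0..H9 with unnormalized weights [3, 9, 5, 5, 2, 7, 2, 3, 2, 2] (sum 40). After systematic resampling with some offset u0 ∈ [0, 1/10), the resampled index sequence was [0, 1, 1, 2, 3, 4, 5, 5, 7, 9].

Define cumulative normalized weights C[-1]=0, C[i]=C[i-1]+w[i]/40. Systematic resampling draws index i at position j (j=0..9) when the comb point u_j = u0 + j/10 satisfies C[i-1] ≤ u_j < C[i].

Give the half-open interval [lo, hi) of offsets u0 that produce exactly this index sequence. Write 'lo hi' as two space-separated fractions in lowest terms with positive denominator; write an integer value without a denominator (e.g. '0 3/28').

1/20 3/40

C = [3/40, 3/10, 17/40, 11/20, 3/5, 31/40, 33/40, 9/10, 19/20, 1]
j=0 picked index 0: u0 ∈ [0, 3/40)
j=1 picked index 1: u0 ∈ [-1/40, 1/5)
j=2 picked index 1: u0 ∈ [-1/8, 1/10)
j=3 picked index 2: u0 ∈ [0, 1/8)
j=4 picked index 3: u0 ∈ [1/40, 3/20)
j=5 picked index 4: u0 ∈ [1/20, 1/10)
j=6 picked index 5: u0 ∈ [0, 7/40)
j=7 picked index 5: u0 ∈ [-1/10, 3/40)
j=8 picked index 7: u0 ∈ [1/40, 1/10)
j=9 picked index 9: u0 ∈ [1/20, 1/10)
intersection: [1/20, 3/40)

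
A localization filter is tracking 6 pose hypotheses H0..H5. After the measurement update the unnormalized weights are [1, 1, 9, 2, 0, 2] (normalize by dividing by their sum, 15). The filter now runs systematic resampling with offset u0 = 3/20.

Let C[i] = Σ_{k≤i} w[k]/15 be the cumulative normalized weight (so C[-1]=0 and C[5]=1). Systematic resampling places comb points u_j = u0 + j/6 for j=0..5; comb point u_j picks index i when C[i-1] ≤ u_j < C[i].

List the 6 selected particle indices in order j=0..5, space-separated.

2 2 2 2 3 5

C = [1/15, 2/15, 11/15, 13/15, 13/15, 1]
j=0: u_0=3/20 ∈ [2/15, 11/15) → index 2
j=1: u_1=19/60 ∈ [2/15, 11/15) → index 2
j=2: u_2=29/60 ∈ [2/15, 11/15) → index 2
j=3: u_3=13/20 ∈ [2/15, 11/15) → index 2
j=4: u_4=49/60 ∈ [11/15, 13/15) → index 3
j=5: u_5=59/60 ∈ [13/15, 1) → index 5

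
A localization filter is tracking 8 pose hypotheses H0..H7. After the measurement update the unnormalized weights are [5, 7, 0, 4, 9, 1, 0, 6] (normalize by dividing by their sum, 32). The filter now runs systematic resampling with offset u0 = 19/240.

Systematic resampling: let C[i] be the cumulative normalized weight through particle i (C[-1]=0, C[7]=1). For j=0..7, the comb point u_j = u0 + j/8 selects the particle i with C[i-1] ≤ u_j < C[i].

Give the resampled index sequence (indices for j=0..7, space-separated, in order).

C = [5/32, 3/8, 3/8, 1/2, 25/32, 13/16, 13/16, 1]
j=0: u_0=19/240 ∈ [0, 5/32) → index 0
j=1: u_1=49/240 ∈ [5/32, 3/8) → index 1
j=2: u_2=79/240 ∈ [5/32, 3/8) → index 1
j=3: u_3=109/240 ∈ [3/8, 1/2) → index 3
j=4: u_4=139/240 ∈ [1/2, 25/32) → index 4
j=5: u_5=169/240 ∈ [1/2, 25/32) → index 4
j=6: u_6=199/240 ∈ [13/16, 1) → index 7
j=7: u_7=229/240 ∈ [13/16, 1) → index 7

0 1 1 3 4 4 7 7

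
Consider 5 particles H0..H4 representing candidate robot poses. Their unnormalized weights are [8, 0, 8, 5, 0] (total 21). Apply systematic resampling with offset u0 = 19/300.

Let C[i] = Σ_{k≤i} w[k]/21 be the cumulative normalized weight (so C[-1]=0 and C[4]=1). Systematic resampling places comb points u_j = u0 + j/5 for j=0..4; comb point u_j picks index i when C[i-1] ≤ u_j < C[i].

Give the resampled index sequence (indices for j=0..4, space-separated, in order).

C = [8/21, 8/21, 16/21, 1, 1]
j=0: u_0=19/300 ∈ [0, 8/21) → index 0
j=1: u_1=79/300 ∈ [0, 8/21) → index 0
j=2: u_2=139/300 ∈ [8/21, 16/21) → index 2
j=3: u_3=199/300 ∈ [8/21, 16/21) → index 2
j=4: u_4=259/300 ∈ [16/21, 1) → index 3

0 0 2 2 3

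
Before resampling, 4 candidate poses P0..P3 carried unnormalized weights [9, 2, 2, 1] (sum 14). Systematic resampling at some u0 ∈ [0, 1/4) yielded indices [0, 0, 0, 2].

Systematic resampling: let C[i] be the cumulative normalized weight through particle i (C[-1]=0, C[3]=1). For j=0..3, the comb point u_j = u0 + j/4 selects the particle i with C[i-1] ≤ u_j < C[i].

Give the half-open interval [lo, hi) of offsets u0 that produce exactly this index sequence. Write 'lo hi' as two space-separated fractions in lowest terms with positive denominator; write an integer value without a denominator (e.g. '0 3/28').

C = [9/14, 11/14, 13/14, 1]
j=0 picked index 0: u0 ∈ [0, 9/14)
j=1 picked index 0: u0 ∈ [-1/4, 11/28)
j=2 picked index 0: u0 ∈ [-1/2, 1/7)
j=3 picked index 2: u0 ∈ [1/28, 5/28)
intersection: [1/28, 1/7)

1/28 1/7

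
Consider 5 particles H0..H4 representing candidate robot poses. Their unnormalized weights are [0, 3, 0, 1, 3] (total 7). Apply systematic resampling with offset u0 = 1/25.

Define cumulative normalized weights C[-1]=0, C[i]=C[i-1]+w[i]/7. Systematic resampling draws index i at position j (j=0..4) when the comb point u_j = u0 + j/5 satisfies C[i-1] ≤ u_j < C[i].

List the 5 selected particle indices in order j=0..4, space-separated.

1 1 3 4 4

C = [0, 3/7, 3/7, 4/7, 1]
j=0: u_0=1/25 ∈ [0, 3/7) → index 1
j=1: u_1=6/25 ∈ [0, 3/7) → index 1
j=2: u_2=11/25 ∈ [3/7, 4/7) → index 3
j=3: u_3=16/25 ∈ [4/7, 1) → index 4
j=4: u_4=21/25 ∈ [4/7, 1) → index 4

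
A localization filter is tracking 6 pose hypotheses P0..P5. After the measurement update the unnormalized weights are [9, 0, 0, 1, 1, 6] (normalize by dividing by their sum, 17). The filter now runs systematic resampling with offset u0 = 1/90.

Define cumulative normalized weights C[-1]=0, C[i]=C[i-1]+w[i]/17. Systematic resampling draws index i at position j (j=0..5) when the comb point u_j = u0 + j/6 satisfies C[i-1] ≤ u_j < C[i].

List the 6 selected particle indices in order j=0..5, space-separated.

C = [9/17, 9/17, 9/17, 10/17, 11/17, 1]
j=0: u_0=1/90 ∈ [0, 9/17) → index 0
j=1: u_1=8/45 ∈ [0, 9/17) → index 0
j=2: u_2=31/90 ∈ [0, 9/17) → index 0
j=3: u_3=23/45 ∈ [0, 9/17) → index 0
j=4: u_4=61/90 ∈ [11/17, 1) → index 5
j=5: u_5=38/45 ∈ [11/17, 1) → index 5

0 0 0 0 5 5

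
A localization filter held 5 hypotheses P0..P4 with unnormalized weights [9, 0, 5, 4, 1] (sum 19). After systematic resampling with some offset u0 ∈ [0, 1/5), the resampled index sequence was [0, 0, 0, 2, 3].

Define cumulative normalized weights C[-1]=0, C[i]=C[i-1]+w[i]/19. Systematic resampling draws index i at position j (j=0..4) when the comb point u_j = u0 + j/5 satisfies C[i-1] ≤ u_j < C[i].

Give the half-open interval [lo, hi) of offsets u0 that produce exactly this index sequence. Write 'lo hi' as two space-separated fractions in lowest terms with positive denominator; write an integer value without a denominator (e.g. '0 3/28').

0 7/95

C = [9/19, 9/19, 14/19, 18/19, 1]
j=0 picked index 0: u0 ∈ [0, 9/19)
j=1 picked index 0: u0 ∈ [-1/5, 26/95)
j=2 picked index 0: u0 ∈ [-2/5, 7/95)
j=3 picked index 2: u0 ∈ [-12/95, 13/95)
j=4 picked index 3: u0 ∈ [-6/95, 14/95)
intersection: [0, 7/95)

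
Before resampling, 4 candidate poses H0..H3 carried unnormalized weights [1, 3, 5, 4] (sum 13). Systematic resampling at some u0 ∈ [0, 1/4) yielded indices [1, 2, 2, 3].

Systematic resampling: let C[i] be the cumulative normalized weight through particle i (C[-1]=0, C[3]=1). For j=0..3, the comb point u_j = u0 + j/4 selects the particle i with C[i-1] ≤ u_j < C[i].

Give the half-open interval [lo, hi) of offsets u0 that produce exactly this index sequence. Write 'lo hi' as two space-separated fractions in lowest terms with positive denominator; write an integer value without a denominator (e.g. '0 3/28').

1/13 5/26

C = [1/13, 4/13, 9/13, 1]
j=0 picked index 1: u0 ∈ [1/13, 4/13)
j=1 picked index 2: u0 ∈ [3/52, 23/52)
j=2 picked index 2: u0 ∈ [-5/26, 5/26)
j=3 picked index 3: u0 ∈ [-3/52, 1/4)
intersection: [1/13, 5/26)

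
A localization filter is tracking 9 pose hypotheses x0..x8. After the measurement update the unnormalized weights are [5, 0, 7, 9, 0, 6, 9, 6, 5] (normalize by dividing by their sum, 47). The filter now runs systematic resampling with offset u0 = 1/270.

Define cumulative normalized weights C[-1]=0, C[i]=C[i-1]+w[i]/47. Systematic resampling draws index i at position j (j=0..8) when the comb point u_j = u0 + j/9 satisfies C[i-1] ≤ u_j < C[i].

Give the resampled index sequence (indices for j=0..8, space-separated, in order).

0 2 2 3 5 5 6 7 7

C = [5/47, 5/47, 12/47, 21/47, 21/47, 27/47, 36/47, 42/47, 1]
j=0: u_0=1/270 ∈ [0, 5/47) → index 0
j=1: u_1=31/270 ∈ [5/47, 12/47) → index 2
j=2: u_2=61/270 ∈ [5/47, 12/47) → index 2
j=3: u_3=91/270 ∈ [12/47, 21/47) → index 3
j=4: u_4=121/270 ∈ [21/47, 27/47) → index 5
j=5: u_5=151/270 ∈ [21/47, 27/47) → index 5
j=6: u_6=181/270 ∈ [27/47, 36/47) → index 6
j=7: u_7=211/270 ∈ [36/47, 42/47) → index 7
j=8: u_8=241/270 ∈ [36/47, 42/47) → index 7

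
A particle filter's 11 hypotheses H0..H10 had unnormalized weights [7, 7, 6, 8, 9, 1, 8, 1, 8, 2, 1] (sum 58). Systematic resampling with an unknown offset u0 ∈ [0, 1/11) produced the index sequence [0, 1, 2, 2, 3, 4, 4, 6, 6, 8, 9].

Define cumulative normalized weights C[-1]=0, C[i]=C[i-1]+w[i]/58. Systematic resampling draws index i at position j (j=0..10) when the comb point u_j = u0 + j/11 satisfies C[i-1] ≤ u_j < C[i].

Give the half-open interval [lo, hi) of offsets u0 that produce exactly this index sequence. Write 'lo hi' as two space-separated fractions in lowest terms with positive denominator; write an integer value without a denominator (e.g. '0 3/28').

C = [7/58, 7/29, 10/29, 14/29, 37/58, 19/29, 23/29, 47/58, 55/58, 57/58, 1]
j=0 picked index 0: u0 ∈ [0, 7/58)
j=1 picked index 1: u0 ∈ [19/638, 48/319)
j=2 picked index 2: u0 ∈ [19/319, 52/319)
j=3 picked index 2: u0 ∈ [-10/319, 23/319)
j=4 picked index 3: u0 ∈ [-6/319, 38/319)
j=5 picked index 4: u0 ∈ [9/319, 117/638)
j=6 picked index 4: u0 ∈ [-20/319, 59/638)
j=7 picked index 6: u0 ∈ [6/319, 50/319)
j=8 picked index 6: u0 ∈ [-23/319, 21/319)
j=9 picked index 8: u0 ∈ [-5/638, 83/638)
j=10 picked index 9: u0 ∈ [25/638, 47/638)
intersection: [19/319, 21/319)

19/319 21/319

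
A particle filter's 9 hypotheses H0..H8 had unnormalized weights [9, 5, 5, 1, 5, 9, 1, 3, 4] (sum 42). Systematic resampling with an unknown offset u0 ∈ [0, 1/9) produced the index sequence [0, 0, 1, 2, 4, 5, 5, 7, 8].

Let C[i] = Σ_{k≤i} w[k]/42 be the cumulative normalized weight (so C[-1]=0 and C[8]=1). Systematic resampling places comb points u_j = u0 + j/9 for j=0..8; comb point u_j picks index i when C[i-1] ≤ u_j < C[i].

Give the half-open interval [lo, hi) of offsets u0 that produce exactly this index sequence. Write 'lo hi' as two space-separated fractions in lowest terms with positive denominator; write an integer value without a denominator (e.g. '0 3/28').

C = [3/14, 1/3, 19/42, 10/21, 25/42, 17/21, 5/6, 19/21, 1]
j=0 picked index 0: u0 ∈ [0, 3/14)
j=1 picked index 0: u0 ∈ [-1/9, 13/126)
j=2 picked index 1: u0 ∈ [-1/126, 1/9)
j=3 picked index 2: u0 ∈ [0, 5/42)
j=4 picked index 4: u0 ∈ [2/63, 19/126)
j=5 picked index 5: u0 ∈ [5/126, 16/63)
j=6 picked index 5: u0 ∈ [-1/14, 1/7)
j=7 picked index 7: u0 ∈ [1/18, 8/63)
j=8 picked index 8: u0 ∈ [1/63, 1/9)
intersection: [1/18, 13/126)

1/18 13/126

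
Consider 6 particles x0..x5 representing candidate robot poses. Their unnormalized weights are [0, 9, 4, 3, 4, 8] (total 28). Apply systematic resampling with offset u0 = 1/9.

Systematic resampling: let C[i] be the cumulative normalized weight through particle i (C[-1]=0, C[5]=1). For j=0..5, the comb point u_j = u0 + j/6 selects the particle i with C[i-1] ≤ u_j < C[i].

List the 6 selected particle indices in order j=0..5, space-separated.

1 1 2 4 5 5

C = [0, 9/28, 13/28, 4/7, 5/7, 1]
j=0: u_0=1/9 ∈ [0, 9/28) → index 1
j=1: u_1=5/18 ∈ [0, 9/28) → index 1
j=2: u_2=4/9 ∈ [9/28, 13/28) → index 2
j=3: u_3=11/18 ∈ [4/7, 5/7) → index 4
j=4: u_4=7/9 ∈ [5/7, 1) → index 5
j=5: u_5=17/18 ∈ [5/7, 1) → index 5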